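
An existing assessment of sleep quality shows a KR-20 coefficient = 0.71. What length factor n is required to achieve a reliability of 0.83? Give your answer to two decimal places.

1.99

Invert Spearman-Brown to solve for n:
n = r*(1 − r) / [ r (1 − r*) ]
n = 0.83 × (1 − 0.71) / [ 0.71 × (1 − 0.83) ]
  = 0.2407 / 0.1207 = 1.9942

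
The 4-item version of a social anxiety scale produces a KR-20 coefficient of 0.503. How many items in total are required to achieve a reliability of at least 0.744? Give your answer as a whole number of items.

n = 0.744 × (1 − 0.503) / [ 0.503 × (1 − 0.744) ]
n = 0.369768 / 0.128768 ≈ 2.8716
So the test needs 2.8716 × 4 ≈ 11.49 items; rounding up, 12.

12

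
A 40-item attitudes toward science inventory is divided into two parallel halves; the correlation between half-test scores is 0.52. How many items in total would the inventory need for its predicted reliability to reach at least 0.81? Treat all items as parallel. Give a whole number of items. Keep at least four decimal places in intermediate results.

79

r_full = 2(0.52)/(1 + 0.52) = 0.6842
Solve Spearman-Brown for n: n = 0.81(1 − 0.6842) / [0.6842(1 − 0.81)] = 1.9677
Required items = 1.9677 × 40 = 78.71, so 79 items.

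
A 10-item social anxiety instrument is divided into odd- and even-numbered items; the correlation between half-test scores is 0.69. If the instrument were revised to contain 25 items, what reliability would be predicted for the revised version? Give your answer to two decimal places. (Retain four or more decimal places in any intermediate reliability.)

Spearman-Brown correction (n = 2): r_full = 2·0.69/(1 + 0.69) = 0.8166
Then adjust to 25 items: n = 25/10 = 2.5000
r_new = n·r_full / (1 + (n − 1)·r_full) = 2.0415 / 2.2249 ≈ 0.9176

0.92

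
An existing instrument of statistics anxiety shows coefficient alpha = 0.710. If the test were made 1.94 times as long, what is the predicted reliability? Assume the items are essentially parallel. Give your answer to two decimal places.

r_new = (1.94 × 0.710) / (1 + (1.94 − 1) × 0.710)
r_new = 1.3774 / 1.6674 ≈ 0.8261

0.83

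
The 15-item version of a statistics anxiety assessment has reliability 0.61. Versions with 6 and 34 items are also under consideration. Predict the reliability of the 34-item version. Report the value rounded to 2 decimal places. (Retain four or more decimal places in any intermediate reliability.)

The 6-item form is not needed; work directly from the 15-item form with n = 34/15 = 2.2667.
r_{34} = n·r / (1 + (n − 1)·r) = 1.3827 / 1.7727 ≈ 0.7800

0.78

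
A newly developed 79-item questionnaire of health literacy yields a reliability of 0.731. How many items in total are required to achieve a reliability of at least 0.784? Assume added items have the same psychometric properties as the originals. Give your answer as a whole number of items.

106

Spearman-Brown solved for the length factor n:
n = r_target (1 − r_old) / [ r_old (1 − r_target) ]
n = [0.784 × 0.269] / [0.731 × 0.216]
n = 0.210896 / 0.157896 ≈ 1.3357
Items needed = n × 79 = 1.3357 × 79 ≈ 105.52 → round up to 106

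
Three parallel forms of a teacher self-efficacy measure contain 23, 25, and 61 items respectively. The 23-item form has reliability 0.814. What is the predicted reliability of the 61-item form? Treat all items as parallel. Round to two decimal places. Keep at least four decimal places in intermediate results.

0.92

The 25-item form is not needed; work directly from the 23-item form with n = 61/23 = 2.6522.
r_{61} = n·r / (1 + (n − 1)·r) = 2.1589 / 2.3449 ≈ 0.9207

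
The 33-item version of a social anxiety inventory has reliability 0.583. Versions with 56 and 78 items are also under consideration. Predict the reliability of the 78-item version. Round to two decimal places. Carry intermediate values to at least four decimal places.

0.77

The 56-item form is not needed; work directly from the 33-item form with n = 78/33 = 2.3636.
r_{78} = n·r / (1 + (n − 1)·r) = 1.3780 / 1.7950 ≈ 0.7677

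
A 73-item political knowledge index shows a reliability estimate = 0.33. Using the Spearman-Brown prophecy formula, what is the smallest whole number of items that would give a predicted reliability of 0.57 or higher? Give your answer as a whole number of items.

197

n = 0.57 × (1 − 0.33) / [ 0.33 × (1 − 0.57) ]
n = 0.3819 / 0.1419 ≈ 2.6913
2.6913 × 73 = 196.46 → 197 items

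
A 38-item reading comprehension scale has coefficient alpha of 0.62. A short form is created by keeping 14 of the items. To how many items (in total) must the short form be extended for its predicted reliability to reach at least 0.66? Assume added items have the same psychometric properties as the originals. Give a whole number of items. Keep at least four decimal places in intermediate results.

46

First, r for the 14-item form: n = 14/38 = 0.3684, so r_14 = 0.3684·0.62/(1 + (0.3684 − 1)·0.62) = 0.3754
Length factor from the short form to reach 0.66: n' = 0.66(1 − 0.3754) / [0.3754(1 − 0.66)] ≈ 3.2298
Items = 3.2298 × 14 ≈ 45.22 → 46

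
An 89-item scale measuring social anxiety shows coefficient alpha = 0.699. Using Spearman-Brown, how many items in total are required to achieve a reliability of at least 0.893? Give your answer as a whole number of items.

320

Invert Spearman-Brown to solve for n:
n = r_target (1 − r_old) / [ r_old (1 − r_target) ]
n = [0.893 × 0.301] / [0.699 × 0.107]
  = 0.268793 / 0.074793 = 3.5938
3.5938 × 89 = 319.85 → 320 items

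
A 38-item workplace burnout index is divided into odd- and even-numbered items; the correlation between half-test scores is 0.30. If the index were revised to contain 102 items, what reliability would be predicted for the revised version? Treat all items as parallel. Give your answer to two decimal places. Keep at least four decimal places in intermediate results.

Full-test reliability from the split-half r: r_full = 2(0.30)/(1 + 0.30) = 0.4615
Then adjust to 102 items: n = 102/38 = 2.6842
r_new = n·r_full / (1 + (n − 1)·r_full) = 1.2388 / 1.7773 ≈ 0.6970

0.70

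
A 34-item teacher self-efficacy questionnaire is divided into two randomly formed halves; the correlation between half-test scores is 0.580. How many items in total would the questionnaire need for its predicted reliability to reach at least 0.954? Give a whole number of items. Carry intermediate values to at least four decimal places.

r_full = 2(0.580)/(1 + 0.580) = 0.7342
Solve Spearman-Brown for n: n = 0.954(1 − 0.7342) / [0.7342(1 − 0.954)] = 7.5081
Required items = 7.5081 × 34 = 255.28, so 256 items.

256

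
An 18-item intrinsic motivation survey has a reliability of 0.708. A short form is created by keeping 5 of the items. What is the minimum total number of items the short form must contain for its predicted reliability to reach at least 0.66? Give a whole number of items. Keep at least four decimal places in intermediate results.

15

Short-form reliability: n = 5/18 = 0.2778; r_5 = n·r/(1+(n−1)r) ≈ 0.4025
Length factor from the short form to reach 0.66: n' = 0.66(1 − 0.4025) / [0.4025(1 − 0.66)] ≈ 2.8816
Total items = 2.8816 × 5 = 14.41, rounded up to 15.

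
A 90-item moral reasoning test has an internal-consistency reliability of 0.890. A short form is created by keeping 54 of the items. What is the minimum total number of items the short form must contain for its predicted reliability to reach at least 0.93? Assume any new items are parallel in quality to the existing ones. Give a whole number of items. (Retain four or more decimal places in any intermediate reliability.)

Short-form reliability: n = 54/90 = 0.6000; r_54 = n·r/(1+(n−1)r) ≈ 0.8292
Then solve for n' with r_old = 0.8292, r_target = 0.93: n' = 0.93(1 − 0.8292)/[0.8292(1 − 0.93)] = 2.7366
Items = 2.7366 × 54 ≈ 147.78 → 148

148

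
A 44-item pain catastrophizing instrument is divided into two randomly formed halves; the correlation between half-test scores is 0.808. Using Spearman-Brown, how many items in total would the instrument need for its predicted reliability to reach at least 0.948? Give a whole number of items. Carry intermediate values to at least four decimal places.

96

Corrected full-test reliability: r_full = 2 × 0.808 / (1 + 0.808) ≈ 0.8938
n = r_tgt(1 − r_full) / [r_full(1 − r_tgt)] = 0.948 × 0.1062 / (0.8938 × 0.052) ≈ 2.1662
Required items = 2.1662 × 44 = 95.31, so 96 items.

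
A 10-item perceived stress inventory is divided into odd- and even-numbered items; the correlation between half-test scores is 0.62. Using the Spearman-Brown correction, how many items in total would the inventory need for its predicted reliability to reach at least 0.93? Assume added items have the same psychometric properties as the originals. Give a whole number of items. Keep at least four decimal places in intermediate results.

Corrected full-test reliability: r_full = 2 × 0.62 / (1 + 0.62) ≈ 0.7654
Solve Spearman-Brown for n: n = 0.93(1 − 0.7654) / [0.7654(1 − 0.93)] = 4.0722
Items = 4.0722 × 10 ≈ 40.72 → 41

41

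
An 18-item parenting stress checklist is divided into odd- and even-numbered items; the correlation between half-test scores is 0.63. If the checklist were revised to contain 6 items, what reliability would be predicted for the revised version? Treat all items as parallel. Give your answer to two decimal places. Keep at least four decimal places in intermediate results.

Spearman-Brown correction (n = 2): r_full = 2·0.63/(1 + 0.63) = 0.7730
Length factor from 18 to 6 items: n = 6/18 = 0.3333
r_new = n·r_full / (1 + (n − 1)·r_full) = 0.2576 / 0.4846 ≈ 0.5316

0.53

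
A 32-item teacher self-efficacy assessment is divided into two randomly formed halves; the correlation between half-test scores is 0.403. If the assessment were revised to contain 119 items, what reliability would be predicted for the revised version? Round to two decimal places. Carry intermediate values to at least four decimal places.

0.83

First correct the split-half correlation to full-test reliability: r_full = 2 × 0.403 / (1 + 0.403) ≈ 0.5745
Then adjust to 119 items: n = 119/32 = 3.7188
r_new = n·r_full / (1 + (n − 1)·r_full) = 2.1365 / 2.5620 ≈ 0.8339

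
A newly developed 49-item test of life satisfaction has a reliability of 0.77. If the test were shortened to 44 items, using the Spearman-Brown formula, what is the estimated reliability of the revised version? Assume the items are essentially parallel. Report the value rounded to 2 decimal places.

Length ratio n = 44/49 = 0.898
r_new = (0.898 × 0.77) / (1 + (0.898 − 1) × 0.77)
r_new = 0.6915 / 0.9215 ≈ 0.7504

0.75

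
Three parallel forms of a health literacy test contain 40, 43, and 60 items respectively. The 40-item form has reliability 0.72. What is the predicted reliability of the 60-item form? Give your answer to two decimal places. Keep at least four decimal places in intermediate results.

The 43-item form is not needed; work directly from the 40-item form with n = 60/40 = 1.5000.
r_{60} = n·r / (1 + (n − 1)·r) = 1.0800 / 1.3600 ≈ 0.7941

0.79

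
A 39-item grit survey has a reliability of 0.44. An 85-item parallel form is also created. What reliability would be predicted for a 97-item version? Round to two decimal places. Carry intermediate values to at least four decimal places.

0.66

The 85-item form is not needed; work directly from the 39-item form with n = 97/39 = 2.4872.
r_{97} = n·r / (1 + (n − 1)·r) = 1.0944 / 1.6544 ≈ 0.6615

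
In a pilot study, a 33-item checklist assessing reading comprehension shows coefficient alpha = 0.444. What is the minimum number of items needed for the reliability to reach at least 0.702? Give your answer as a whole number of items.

Rearranging the Spearman-Brown formula for n,
n = r*(1 − r) / [ r (1 − r*) ]
n = 0.702 × (1 − 0.444) / [ 0.444 × (1 − 0.702) ]
n = 0.390312 / 0.132312 ≈ 2.9499
Items needed = n × 33 = 2.9499 × 33 ≈ 97.35 → round up to 98

98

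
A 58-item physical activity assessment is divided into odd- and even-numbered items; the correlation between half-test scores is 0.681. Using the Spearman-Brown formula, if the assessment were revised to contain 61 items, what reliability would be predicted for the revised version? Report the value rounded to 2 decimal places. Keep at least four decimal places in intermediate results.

Full-test reliability from the split-half r: r_full = 2(0.681)/(1 + 0.681) = 0.8102
Length factor from 58 to 61 items: n = 61/58 = 1.0517
r_new = n·r_full / (1 + (n − 1)·r_full) = 0.8521 / 1.0419 ≈ 0.8178

0.82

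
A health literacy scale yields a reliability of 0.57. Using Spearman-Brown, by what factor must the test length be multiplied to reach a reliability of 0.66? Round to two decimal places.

1.46

Rearranging the Spearman-Brown formula for n,
n = r_target (1 − r_old) / [ r_old (1 − r_target) ]
n = 0.66 × (1 − 0.57) / [ 0.57 × (1 − 0.66) ]
  = 0.2838 / 0.1938 = 1.4644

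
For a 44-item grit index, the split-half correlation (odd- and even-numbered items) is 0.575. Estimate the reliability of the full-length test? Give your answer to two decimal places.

0.73

Each half is half the length of the full test, so the full test is n = 2 times a half.
r_full = 2r_hh / (1 + r_hh) = 2 × 0.575 / (1 + 0.575)
       = 1.1500 / 1.5750 = 0.7302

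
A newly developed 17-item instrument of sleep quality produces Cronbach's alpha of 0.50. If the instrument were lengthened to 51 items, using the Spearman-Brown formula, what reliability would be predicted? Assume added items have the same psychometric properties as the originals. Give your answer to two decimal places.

0.75

n = 51/17 = 3
r_new = (3 × 0.50) / (1 + (3 − 1) × 0.50)
r_new = 1.5000 / 2.0000 ≈ 0.7500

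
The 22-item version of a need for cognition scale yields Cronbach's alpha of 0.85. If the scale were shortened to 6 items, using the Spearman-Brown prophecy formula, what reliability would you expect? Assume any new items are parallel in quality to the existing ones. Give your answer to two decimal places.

0.61

n = 6/22 = 0.2727
By Spearman-Brown, r_new = n r / (1 + (n − 1) r).
r_new = (0.2727 × 0.85) / (1 + (0.2727 − 1) × 0.85)
r_new = 0.2318 / 0.3818 ≈ 0.6071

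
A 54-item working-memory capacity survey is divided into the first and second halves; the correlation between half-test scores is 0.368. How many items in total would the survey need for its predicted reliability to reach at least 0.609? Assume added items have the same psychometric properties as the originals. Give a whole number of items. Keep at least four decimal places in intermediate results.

73

r_full = 2(0.368)/(1 + 0.368) = 0.5380
Solve Spearman-Brown for n: n = 0.609(1 − 0.5380) / [0.5380(1 − 0.609)] = 1.3375
Required items = 1.3375 × 54 = 72.22, so 73 items.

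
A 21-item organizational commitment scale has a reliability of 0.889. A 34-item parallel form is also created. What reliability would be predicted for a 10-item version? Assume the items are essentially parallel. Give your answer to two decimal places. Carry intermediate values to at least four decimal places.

0.79

The 34-item form is not needed; work directly from the 21-item form with n = 10/21 = 0.4762.
r_{10} = n·r / (1 + (n − 1)·r) = 0.4233 / 0.5343 ≈ 0.7923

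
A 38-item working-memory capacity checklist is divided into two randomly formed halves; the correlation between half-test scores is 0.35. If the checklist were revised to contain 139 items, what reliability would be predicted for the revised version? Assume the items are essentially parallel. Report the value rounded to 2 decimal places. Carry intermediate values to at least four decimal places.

0.80

Full-test reliability from the split-half r: r_full = 2(0.35)/(1 + 0.35) = 0.5185
Then adjust to 139 items: n = 139/38 = 3.6579
r_new = n·r_full / (1 + (n − 1)·r_full) = 1.8966 / 2.3781 ≈ 0.7975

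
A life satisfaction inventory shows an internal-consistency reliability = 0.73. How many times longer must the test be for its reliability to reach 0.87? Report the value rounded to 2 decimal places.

Rearranging the Spearman-Brown formula for n,
n = r*(1 − r) / [ r (1 − r*) ]
n = 0.87 × (1 − 0.73) / [ 0.73 × (1 − 0.87) ]
  = 0.2349 / 0.0949 = 2.4752

2.48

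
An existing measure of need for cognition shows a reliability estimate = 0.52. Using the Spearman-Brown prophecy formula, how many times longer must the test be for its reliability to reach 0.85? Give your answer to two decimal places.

5.23

n = [0.85 × 0.48] / [0.52 × 0.15]
  = 0.4080 / 0.0780 = 5.2308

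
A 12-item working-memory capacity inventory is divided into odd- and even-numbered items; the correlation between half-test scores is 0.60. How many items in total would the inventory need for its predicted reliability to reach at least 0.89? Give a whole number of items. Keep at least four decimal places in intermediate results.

Corrected full-test reliability: r_full = 2 × 0.60 / (1 + 0.60) ≈ 0.7500
n = r_tgt(1 − r_full) / [r_full(1 − r_tgt)] = 0.89 × 0.2500 / (0.7500 × 0.11) ≈ 2.6970
Required items = 2.6970 × 12 = 32.36, so 33 items.

33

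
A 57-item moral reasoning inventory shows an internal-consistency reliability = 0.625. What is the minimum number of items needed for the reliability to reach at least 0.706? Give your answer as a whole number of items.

83

n = [0.706 × 0.375] / [0.625 × 0.294]
  = 0.264750 / 0.183750 = 1.4408
So the test needs 1.4408 × 57 ≈ 82.13 items; rounding up, 83.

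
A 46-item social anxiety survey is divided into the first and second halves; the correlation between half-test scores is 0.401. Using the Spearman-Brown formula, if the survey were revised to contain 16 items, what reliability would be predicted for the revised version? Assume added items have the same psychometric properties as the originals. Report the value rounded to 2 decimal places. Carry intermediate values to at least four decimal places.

Full-test reliability from the split-half r: r_full = 2(0.401)/(1 + 0.401) = 0.5724
Then adjust to 16 items: n = 16/46 = 0.3478
r_new = n·r_full / (1 + (n − 1)·r_full) = 0.1991 / 0.6267 ≈ 0.3177

0.32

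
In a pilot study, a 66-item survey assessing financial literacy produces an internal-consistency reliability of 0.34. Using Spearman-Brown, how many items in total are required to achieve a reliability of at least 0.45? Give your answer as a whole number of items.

105

Spearman-Brown solved for the length factor n:
n = r_target (1 − r_old) / [ r_old (1 − r_target) ]
n = 0.45(1 − 0.34) / [0.34(1 − 0.45)]
  = 0.2970 / 0.1870 = 1.5882
So the test needs 1.5882 × 66 ≈ 104.82 items; rounding up, 105.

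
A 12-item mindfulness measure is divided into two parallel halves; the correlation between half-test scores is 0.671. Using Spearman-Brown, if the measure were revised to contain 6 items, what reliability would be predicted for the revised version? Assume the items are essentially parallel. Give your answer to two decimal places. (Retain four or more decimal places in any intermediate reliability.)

0.67

Full-test reliability from the split-half r: r_full = 2(0.671)/(1 + 0.671) = 0.8031
Length factor from 12 to 6 items: n = 6/12 = 0.5000
r_new = n·r_full / (1 + (n − 1)·r_full) = 0.4016 / 0.5984 ≈ 0.6711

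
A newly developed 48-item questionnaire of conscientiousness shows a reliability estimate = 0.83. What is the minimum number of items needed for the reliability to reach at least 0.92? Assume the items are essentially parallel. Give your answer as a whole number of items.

n = 0.92(1 − 0.83) / [0.83(1 − 0.92)]
  = 0.1564 / 0.0664 = 2.3554
Items needed = n × 48 = 2.3554 × 48 ≈ 113.06 → round up to 114

114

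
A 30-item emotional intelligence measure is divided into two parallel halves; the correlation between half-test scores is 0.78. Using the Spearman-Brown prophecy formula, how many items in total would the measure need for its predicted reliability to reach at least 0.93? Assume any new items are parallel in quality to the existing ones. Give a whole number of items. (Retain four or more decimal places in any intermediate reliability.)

57

r_full = 2(0.78)/(1 + 0.78) = 0.8764
n = r_tgt(1 − r_full) / [r_full(1 − r_tgt)] = 0.93 × 0.1236 / (0.8764 × 0.07) ≈ 1.8737
Required items = 1.8737 × 30 = 56.21, so 57 items.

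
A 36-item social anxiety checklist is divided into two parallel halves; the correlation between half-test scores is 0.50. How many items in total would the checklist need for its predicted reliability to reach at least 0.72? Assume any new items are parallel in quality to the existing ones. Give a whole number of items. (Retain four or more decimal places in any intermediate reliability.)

47

r_full = 2(0.50)/(1 + 0.50) = 0.6667
Solve Spearman-Brown for n: n = 0.72(1 − 0.6667) / [0.6667(1 − 0.72)] = 1.2855
Required items = 1.2855 × 36 = 46.28, so 47 items.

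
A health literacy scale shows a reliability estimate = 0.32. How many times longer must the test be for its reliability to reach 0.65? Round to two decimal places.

n = 0.65 × (1 − 0.32) / [ 0.32 × (1 − 0.65) ]
n = 0.4420 / 0.1120 ≈ 3.9464

3.95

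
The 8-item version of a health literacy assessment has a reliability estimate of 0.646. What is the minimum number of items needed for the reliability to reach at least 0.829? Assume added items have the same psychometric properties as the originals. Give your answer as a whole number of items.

22

Spearman-Brown solved for the length factor n:
n = r_target (1 − r_old) / [ r_old (1 − r_target) ]
n = 0.829(1 − 0.646) / [0.646(1 − 0.829)]
n = 0.293466 / 0.110466 ≈ 2.6566
Items needed = n × 8 = 2.6566 × 8 ≈ 21.25 → round up to 22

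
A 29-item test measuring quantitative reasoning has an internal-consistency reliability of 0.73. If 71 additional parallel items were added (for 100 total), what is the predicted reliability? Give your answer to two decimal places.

n = 100/29 = 3.4483
Spearman-Brown: r_new = n·r / (1 + (n − 1)·r)
r_new = 3.4483·0.73 / [1 + (3.4483 − 1)·0.73]
     = 2.5173 / 2.7873 = 0.9031

0.90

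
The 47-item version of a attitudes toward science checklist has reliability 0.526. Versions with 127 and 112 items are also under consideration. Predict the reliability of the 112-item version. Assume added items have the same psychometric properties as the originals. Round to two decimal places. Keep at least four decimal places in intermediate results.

The 127-item form is not needed; work directly from the 47-item form with n = 112/47 = 2.3830.
r_{112} = n·r / (1 + (n − 1)·r) = 1.2535 / 1.7275 ≈ 0.7256

0.73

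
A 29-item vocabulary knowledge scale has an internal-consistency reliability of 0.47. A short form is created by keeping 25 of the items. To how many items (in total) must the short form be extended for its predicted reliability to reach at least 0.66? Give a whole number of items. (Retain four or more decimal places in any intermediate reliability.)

First, r for the 25-item form: n = 25/29 = 0.8621, so r_25 = 0.8621·0.47/(1 + (0.8621 − 1)·0.47) = 0.4333
Then solve for n' with r_old = 0.4333, r_target = 0.66: n' = 0.66(1 − 0.4333)/[0.4333(1 − 0.66)] = 2.5388
Items = 2.5388 × 25 ≈ 63.47 → 64

64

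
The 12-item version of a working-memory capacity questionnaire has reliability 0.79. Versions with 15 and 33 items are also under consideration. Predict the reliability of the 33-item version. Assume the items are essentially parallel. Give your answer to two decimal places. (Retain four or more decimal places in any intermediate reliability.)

0.91

Only the ratio of lengths matters: n = 33/12 = 2.7500
r_{33} = n·r / (1 + (n − 1)·r) = 2.1725 / 2.3825 ≈ 0.9119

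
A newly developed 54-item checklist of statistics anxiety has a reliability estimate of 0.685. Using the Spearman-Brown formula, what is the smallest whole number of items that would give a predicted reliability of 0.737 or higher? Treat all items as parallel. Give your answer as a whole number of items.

70

n = 0.737(1 − 0.685) / [0.685(1 − 0.737)]
n = 0.232155 / 0.180155 ≈ 1.2886
So the test needs 1.2886 × 54 ≈ 69.58 items; rounding up, 70.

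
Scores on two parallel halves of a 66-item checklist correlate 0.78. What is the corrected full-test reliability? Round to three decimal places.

Each half is half the length of the full test, so the full test is n = 2 times a half.
r_full = 2(0.78) / (1 + 0.78)
r_full = 1.5600 / 1.7800 ≈ 0.8764

0.876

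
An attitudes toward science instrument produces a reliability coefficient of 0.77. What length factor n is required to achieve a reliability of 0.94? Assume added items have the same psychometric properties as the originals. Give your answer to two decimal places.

4.68

Rearranging the Spearman-Brown formula for n,
n = r_target (1 − r_old) / [ r_old (1 − r_target) ]
n = 0.94 × (1 − 0.77) / [ 0.77 × (1 − 0.94) ]
  = 0.2162 / 0.0462 = 4.6797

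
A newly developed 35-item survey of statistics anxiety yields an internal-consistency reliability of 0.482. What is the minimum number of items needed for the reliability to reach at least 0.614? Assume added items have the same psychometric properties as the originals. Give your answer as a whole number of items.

60

Invert Spearman-Brown to solve for n:
n = r_target (1 − r_old) / [ r_old (1 − r_target) ]
n = 0.614(1 − 0.482) / [0.482(1 − 0.614)]
  = 0.318052 / 0.186052 = 1.7095
Items needed = n × 35 = 1.7095 × 35 ≈ 59.83 → round up to 60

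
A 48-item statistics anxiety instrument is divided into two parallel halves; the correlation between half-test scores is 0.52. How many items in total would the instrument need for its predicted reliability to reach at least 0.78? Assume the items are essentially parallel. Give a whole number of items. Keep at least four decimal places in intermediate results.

79

Corrected full-test reliability: r_full = 2 × 0.52 / (1 + 0.52) ≈ 0.6842
n = r_tgt(1 − r_full) / [r_full(1 − r_tgt)] = 0.78 × 0.3158 / (0.6842 × 0.22) ≈ 1.6364
Items = 1.6364 × 48 ≈ 78.55 → 79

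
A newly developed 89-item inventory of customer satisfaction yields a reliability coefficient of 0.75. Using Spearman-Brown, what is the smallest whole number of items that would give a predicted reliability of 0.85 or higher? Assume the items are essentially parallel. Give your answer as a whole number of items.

Invert Spearman-Brown to solve for n:
n = r_target (1 − r_old) / [ r_old (1 − r_target) ]
n = [0.85 × 0.25] / [0.75 × 0.15]
n = 0.2125 / 0.1125 ≈ 1.8889
1.8889 × 89 = 168.11 → 169 items

169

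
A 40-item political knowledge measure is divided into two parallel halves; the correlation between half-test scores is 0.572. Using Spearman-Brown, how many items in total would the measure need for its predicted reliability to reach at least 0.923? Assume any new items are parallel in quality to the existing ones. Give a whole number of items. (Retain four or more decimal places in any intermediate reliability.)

Corrected full-test reliability: r_full = 2 × 0.572 / (1 + 0.572) ≈ 0.7277
n = r_tgt(1 − r_full) / [r_full(1 − r_tgt)] = 0.923 × 0.2723 / (0.7277 × 0.077) ≈ 4.4855
Items = 4.4855 × 40 ≈ 179.42 → 180

180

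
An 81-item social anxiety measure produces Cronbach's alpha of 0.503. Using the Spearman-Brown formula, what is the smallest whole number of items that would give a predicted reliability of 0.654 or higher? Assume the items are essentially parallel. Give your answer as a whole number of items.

Invert Spearman-Brown to solve for n:
n = r_target (1 − r_old) / [ r_old (1 − r_target) ]
n = 0.654 × (1 − 0.503) / [ 0.503 × (1 − 0.654) ]
  = 0.325038 / 0.174038 = 1.8676
So the test needs 1.8676 × 81 ≈ 151.28 items; rounding up, 152.

152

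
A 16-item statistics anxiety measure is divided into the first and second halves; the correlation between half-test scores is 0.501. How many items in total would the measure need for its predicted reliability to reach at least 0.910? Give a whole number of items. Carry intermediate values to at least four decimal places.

81

Corrected full-test reliability: r_full = 2 × 0.501 / (1 + 0.501) ≈ 0.6676
n = r_tgt(1 − r_full) / [r_full(1 − r_tgt)] = 0.910 × 0.3324 / (0.6676 × 0.090) ≈ 5.0344
Required items = 5.0344 × 16 = 80.55, so 81 items.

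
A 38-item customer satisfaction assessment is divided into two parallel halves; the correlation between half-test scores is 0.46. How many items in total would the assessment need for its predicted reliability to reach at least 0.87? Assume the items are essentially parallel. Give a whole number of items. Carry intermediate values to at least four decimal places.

Corrected full-test reliability: r_full = 2 × 0.46 / (1 + 0.46) ≈ 0.6301
Solve Spearman-Brown for n: n = 0.87(1 − 0.6301) / [0.6301(1 − 0.87)] = 3.9287
Items = 3.9287 × 38 ≈ 149.29 → 150

150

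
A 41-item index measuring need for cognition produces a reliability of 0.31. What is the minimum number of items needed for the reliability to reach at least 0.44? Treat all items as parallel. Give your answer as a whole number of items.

n = 0.44(1 − 0.31) / [0.31(1 − 0.44)]
n = 0.3036 / 0.1736 ≈ 1.7488
1.7488 × 41 = 71.70 → 72 items

72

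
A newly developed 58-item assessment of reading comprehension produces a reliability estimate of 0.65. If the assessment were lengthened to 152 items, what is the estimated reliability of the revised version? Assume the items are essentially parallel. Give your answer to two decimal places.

0.83

n = 152/58 = 2.6207
Apply the Spearman-Brown prophecy formula, r' = nr / [1 + (n − 1)r]:
r_new = (2.6207 × 0.65) / (1 + (2.6207 − 1) × 0.65)
r_new = 1.7035 / 2.0535 ≈ 0.8296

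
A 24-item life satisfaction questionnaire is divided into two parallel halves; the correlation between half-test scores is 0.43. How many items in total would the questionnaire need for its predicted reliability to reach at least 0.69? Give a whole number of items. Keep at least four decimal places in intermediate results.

36

Corrected full-test reliability: r_full = 2 × 0.43 / (1 + 0.43) ≈ 0.6014
n = r_tgt(1 − r_full) / [r_full(1 − r_tgt)] = 0.69 × 0.3986 / (0.6014 × 0.31) ≈ 1.4752
Items = 1.4752 × 24 ≈ 35.40 → 36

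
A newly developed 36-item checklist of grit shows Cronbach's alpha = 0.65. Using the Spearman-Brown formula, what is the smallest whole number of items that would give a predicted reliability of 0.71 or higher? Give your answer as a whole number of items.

Invert Spearman-Brown to solve for n:
n = r_target (1 − r_old) / [ r_old (1 − r_target) ]
n = [0.71 × 0.35] / [0.65 × 0.29]
  = 0.2485 / 0.1885 = 1.3183
Items needed = n × 36 = 1.3183 × 36 ≈ 47.46 → round up to 48

48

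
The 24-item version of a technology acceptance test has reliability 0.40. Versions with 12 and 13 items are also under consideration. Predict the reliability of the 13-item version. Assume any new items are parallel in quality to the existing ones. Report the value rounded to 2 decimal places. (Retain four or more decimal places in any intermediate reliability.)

The 12-item form is not needed; work directly from the 24-item form with n = 13/24 = 0.5417.
r_{13} = n·r / (1 + (n − 1)·r) = 0.2167 / 0.8167 ≈ 0.2653

0.27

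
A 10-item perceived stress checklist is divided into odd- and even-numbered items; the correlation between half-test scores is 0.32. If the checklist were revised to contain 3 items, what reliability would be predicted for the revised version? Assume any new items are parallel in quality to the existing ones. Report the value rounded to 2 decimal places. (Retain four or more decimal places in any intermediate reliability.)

Full-test reliability from the split-half r: r_full = 2(0.32)/(1 + 0.32) = 0.4848
Then adjust to 3 items: n = 3/10 = 0.3000
r_new = n·r_full / (1 + (n − 1)·r_full) = 0.1454 / 0.6606 ≈ 0.2201

0.22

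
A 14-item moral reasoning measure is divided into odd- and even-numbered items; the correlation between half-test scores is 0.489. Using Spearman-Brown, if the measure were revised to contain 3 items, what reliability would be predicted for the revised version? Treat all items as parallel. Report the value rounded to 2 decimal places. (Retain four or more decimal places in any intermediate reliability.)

0.29

First correct the split-half correlation to full-test reliability: r_full = 2 × 0.489 / (1 + 0.489) ≈ 0.6568
Then adjust to 3 items: n = 3/14 = 0.2143
r_new = n·r_full / (1 + (n − 1)·r_full) = 0.1408 / 0.4840 ≈ 0.2909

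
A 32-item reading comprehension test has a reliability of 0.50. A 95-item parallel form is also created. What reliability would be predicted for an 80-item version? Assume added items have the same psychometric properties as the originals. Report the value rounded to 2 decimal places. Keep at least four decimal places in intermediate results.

Only the ratio of lengths matters: n = 80/32 = 2.5000
r_{80} = n·r / (1 + (n − 1)·r) = 1.2500 / 1.7500 ≈ 0.7143

0.71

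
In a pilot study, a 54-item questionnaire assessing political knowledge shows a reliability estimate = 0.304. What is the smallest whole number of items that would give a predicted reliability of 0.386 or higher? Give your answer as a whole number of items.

78

Rearranging the Spearman-Brown formula for n,
n = r_target (1 − r_old) / [ r_old (1 − r_target) ]
n = 0.386 × (1 − 0.304) / [ 0.304 × (1 − 0.386) ]
n = 0.268656 / 0.186656 ≈ 1.4393
So the test needs 1.4393 × 54 ≈ 77.72 items; rounding up, 78.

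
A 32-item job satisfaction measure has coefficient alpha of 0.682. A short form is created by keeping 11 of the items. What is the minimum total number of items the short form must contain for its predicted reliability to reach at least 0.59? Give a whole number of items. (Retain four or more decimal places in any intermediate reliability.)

Short-form reliability: n = 11/32 = 0.3438; r_11 = n·r/(1+(n−1)r) ≈ 0.4244
Length factor from the short form to reach 0.59: n' = 0.59(1 − 0.4244) / [0.4244(1 − 0.59)] ≈ 1.9517
Total items = 1.9517 × 11 = 21.47, rounded up to 22.

22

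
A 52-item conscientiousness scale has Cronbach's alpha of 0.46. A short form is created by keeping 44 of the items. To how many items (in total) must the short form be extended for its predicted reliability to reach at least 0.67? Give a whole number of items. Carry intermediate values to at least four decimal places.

First, r for the 44-item form: n = 44/52 = 0.8462, so r_44 = 0.8462·0.46/(1 + (0.8462 − 1)·0.46) = 0.4189
Length factor from the short form to reach 0.67: n' = 0.67(1 − 0.4189) / [0.4189(1 − 0.67)] ≈ 2.8164
Items = 2.8164 × 44 ≈ 123.92 → 124

124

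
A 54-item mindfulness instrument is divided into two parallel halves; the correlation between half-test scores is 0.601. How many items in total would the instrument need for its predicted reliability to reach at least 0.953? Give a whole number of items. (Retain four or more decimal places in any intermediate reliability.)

Corrected full-test reliability: r_full = 2 × 0.601 / (1 + 0.601) ≈ 0.7508
n = r_tgt(1 − r_full) / [r_full(1 − r_tgt)] = 0.953 × 0.2492 / (0.7508 × 0.047) ≈ 6.7301
Required items = 6.7301 × 54 = 363.43, so 364 items.

364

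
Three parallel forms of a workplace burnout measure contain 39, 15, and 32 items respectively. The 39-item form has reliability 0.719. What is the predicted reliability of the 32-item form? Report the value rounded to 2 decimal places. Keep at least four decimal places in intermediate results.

0.68

The 15-item form is not needed; work directly from the 39-item form with n = 32/39 = 0.8205.
r_{32} = n·r / (1 + (n − 1)·r) = 0.5899 / 0.8709 ≈ 0.6773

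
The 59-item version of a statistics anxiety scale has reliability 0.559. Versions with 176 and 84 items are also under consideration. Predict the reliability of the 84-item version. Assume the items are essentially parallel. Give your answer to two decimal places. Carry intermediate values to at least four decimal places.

0.64

Only the ratio of lengths matters: n = 84/59 = 1.4237
r_{84} = n·r / (1 + (n − 1)·r) = 0.7958 / 1.2368 ≈ 0.6434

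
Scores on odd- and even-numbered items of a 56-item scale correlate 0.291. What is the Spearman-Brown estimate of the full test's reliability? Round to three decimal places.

Each half is half the length of the full test, so the full test is n = 2 times a half.
r_full = 2r_hh / (1 + r_hh) = 2 × 0.291 / (1 + 0.291)
r_full = 0.5820 / 1.2910 ≈ 0.4508

0.451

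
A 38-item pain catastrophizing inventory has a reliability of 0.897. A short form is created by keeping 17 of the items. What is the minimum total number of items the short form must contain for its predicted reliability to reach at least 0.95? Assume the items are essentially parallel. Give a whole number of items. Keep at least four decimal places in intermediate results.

83

First, r for the 17-item form: n = 17/38 = 0.4474, so r_17 = 0.4474·0.897/(1 + (0.4474 − 1)·0.897) = 0.7958
Then solve for n' with r_old = 0.7958, r_target = 0.95: n' = 0.95(1 − 0.7958)/[0.7958(1 − 0.95)] = 4.8753
Items = 4.8753 × 17 ≈ 82.88 → 83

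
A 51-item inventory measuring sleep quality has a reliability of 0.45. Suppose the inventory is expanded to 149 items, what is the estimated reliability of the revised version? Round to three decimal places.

0.705

Length ratio n = 149/51 = 2.9216
By Spearman-Brown, r_new = n r / (1 + (n − 1) r).
r_new = 2.9216·0.45 / [1 + (2.9216 − 1)·0.45]
r_new = 1.3147 / 1.8647 ≈ 0.7050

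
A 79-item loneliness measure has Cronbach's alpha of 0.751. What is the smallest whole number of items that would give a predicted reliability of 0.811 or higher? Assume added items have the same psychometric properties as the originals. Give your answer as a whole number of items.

Invert Spearman-Brown to solve for n:
n = r*(1 − r) / [ r (1 − r*) ]
n = 0.811(1 − 0.751) / [0.751(1 − 0.811)]
n = 0.201939 / 0.141939 ≈ 1.4227
So the test needs 1.4227 × 79 ≈ 112.39 items; rounding up, 113.

113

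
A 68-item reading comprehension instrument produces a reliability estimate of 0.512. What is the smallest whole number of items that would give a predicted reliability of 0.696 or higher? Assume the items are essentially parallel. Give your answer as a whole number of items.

Spearman-Brown solved for the length factor n:
n = r*(1 − r) / [ r (1 − r*) ]
n = 0.696(1 − 0.512) / [0.512(1 − 0.696)]
  = 0.339648 / 0.155648 = 2.1822
2.1822 × 68 = 148.39 → 149 items

149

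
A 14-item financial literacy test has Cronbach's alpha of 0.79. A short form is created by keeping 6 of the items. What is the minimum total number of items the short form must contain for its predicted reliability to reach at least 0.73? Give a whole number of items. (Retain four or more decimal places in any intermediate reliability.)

First, r for the 6-item form: n = 6/14 = 0.4286, so r_6 = 0.4286·0.79/(1 + (0.4286 − 1)·0.79) = 0.6172
Length factor from the short form to reach 0.73: n' = 0.73(1 − 0.6172) / [0.6172(1 − 0.73)] ≈ 1.6769
Items = 1.6769 × 6 ≈ 10.06 → 11

11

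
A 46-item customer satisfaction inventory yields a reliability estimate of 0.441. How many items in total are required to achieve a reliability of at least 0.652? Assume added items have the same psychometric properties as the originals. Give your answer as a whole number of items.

110

Invert Spearman-Brown to solve for n:
n = r*(1 − r) / [ r (1 − r*) ]
n = 0.652 × (1 − 0.441) / [ 0.441 × (1 − 0.652) ]
n = 0.364468 / 0.153468 ≈ 2.3749
So the test needs 2.3749 × 46 ≈ 109.25 items; rounding up, 110.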